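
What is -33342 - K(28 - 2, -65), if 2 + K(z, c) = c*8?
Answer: -32820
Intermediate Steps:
K(z, c) = -2 + 8*c (K(z, c) = -2 + c*8 = -2 + 8*c)
-33342 - K(28 - 2, -65) = -33342 - (-2 + 8*(-65)) = -33342 - (-2 - 520) = -33342 - 1*(-522) = -33342 + 522 = -32820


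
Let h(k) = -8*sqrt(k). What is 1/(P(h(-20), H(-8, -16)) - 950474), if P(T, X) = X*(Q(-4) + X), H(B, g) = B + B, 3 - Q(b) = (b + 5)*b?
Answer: -1/950330 ≈ -1.0523e-6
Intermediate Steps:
Q(b) = 3 - b*(5 + b) (Q(b) = 3 - (b + 5)*b = 3 - (5 + b)*b = 3 - b*(5 + b))
H(B, g) = 2*B
P(T, X) = X*(7 + X) (P(T, X) = X*((3 - 1*(-4)**2 - 5*(-4)) + X) = X*((3 - 1*16 + 20) + X) = X*((3 - 16 + 20) + X) = X*(7 + X))
1/(P(h(-20), H(-8, -16)) - 950474) = 1/((2*(-8))*(7 + 2*(-8)) - 950474) = 1/(-16*(7 - 16) - 950474) = 1/(-16*(-9) - 950474) = 1/(144 - 950474) = 1/(-950330) = -1/950330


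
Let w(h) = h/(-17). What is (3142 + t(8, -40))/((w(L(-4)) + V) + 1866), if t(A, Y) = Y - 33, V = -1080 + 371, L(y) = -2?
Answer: 17391/6557 ≈ 2.6523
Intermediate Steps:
V = -709
t(A, Y) = -33 + Y
w(h) = -h/17 (w(h) = h*(-1/17) = -h/17)
(3142 + t(8, -40))/((w(L(-4)) + V) + 1866) = (3142 + (-33 - 40))/((-1/17*(-2) - 709) + 1866) = (3142 - 73)/((2/17 - 709) + 1866) = 3069/(-12051/17 + 1866) = 3069/(19671/17) = 3069*(17/19671) = 17391/6557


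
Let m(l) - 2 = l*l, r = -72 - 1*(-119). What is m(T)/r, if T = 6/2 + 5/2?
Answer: 129/188 ≈ 0.68617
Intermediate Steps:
T = 11/2 (T = 6*(½) + 5*(½) = 3 + 5/2 = 11/2 ≈ 5.5000)
r = 47 (r = -72 + 119 = 47)
m(l) = 2 + l² (m(l) = 2 + l*l = 2 + l²)
m(T)/r = (2 + (11/2)²)/47 = (2 + 121/4)*(1/47) = (129/4)*(1/47) = 129/188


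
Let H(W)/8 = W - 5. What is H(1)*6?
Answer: -192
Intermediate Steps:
H(W) = -40 + 8*W (H(W) = 8*(W - 5) = 8*(-5 + W) = -40 + 8*W)
H(1)*6 = (-40 + 8*1)*6 = (-40 + 8)*6 = -32*6 = -192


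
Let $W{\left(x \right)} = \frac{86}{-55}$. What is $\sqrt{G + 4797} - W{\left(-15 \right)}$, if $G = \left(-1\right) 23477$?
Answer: $\frac{86}{55} + 2 i \sqrt{4670} \approx 1.5636 + 136.67 i$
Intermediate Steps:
$W{\left(x \right)} = - \frac{86}{55}$ ($W{\left(x \right)} = 86 \left(- \frac{1}{55}\right) = - \frac{86}{55}$)
$G = -23477$
$\sqrt{G + 4797} - W{\left(-15 \right)} = \sqrt{-23477 + 4797} - - \frac{86}{55} = \sqrt{-18680} + \frac{86}{55} = 2 i \sqrt{4670} + \frac{86}{55} = \frac{86}{55} + 2 i \sqrt{4670}$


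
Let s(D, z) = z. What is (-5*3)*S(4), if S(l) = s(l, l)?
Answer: -60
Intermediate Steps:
S(l) = l
(-5*3)*S(4) = -5*3*4 = -15*4 = -60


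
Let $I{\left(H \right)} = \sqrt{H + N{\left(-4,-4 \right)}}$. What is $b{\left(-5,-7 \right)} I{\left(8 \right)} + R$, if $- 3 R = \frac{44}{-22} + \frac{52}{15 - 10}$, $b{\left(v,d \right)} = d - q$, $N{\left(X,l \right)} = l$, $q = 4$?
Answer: $- \frac{124}{5} \approx -24.8$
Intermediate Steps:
$b{\left(v,d \right)} = -4 + d$ ($b{\left(v,d \right)} = d - 4 = -4 + d$)
$I{\left(H \right)} = \sqrt{-4 + H}$ ($I{\left(H \right)} = \sqrt{H - 4} = \sqrt{-4 + H}$)
$R = - \frac{14}{5}$ ($R = - \frac{\frac{44}{-22} + \frac{52}{15 - 10}}{3} = - \frac{44 \left(- \frac{1}{22}\right) + \frac{52}{15 - 10}}{3} = - \frac{-2 + \frac{52}{5}}{3} = \left(- \frac{1}{3}\right) \frac{42}{5} = - \frac{14}{5} \approx -2.8$)
$b{\left(-5,-7 \right)} I{\left(8 \right)} + R = \left(-4 - 7\right) \sqrt{-4 + 8} - \frac{14}{5} = - 11 \sqrt{4} - \frac{14}{5} = \left(-11\right) 2 - \frac{14}{5} = -22 - \frac{14}{5} = - \frac{124}{5}$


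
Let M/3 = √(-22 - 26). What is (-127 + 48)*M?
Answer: -948*I*√3 ≈ -1642.0*I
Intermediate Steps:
M = 12*I*√3 (M = 3*√(-22 - 26) = 3*√(-48) = 3*(4*I*√3) = 12*I*√3 ≈ 20.785*I)
(-127 + 48)*M = (-127 + 48)*(12*I*√3) = -948*I*√3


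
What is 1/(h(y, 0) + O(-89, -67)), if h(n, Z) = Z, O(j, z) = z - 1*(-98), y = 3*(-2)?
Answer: 1/31 ≈ 0.032258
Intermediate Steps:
y = -6
O(j, z) = 98 + z (O(j, z) = z + 98 = 98 + z)
1/(h(y, 0) + O(-89, -67)) = 1/(0 + (98 - 67)) = 1/(0 + 31) = 1/31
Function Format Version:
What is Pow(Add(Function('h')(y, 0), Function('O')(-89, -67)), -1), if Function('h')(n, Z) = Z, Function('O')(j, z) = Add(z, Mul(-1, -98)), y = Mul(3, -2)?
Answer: Rational(1, 31) ≈ 0.032258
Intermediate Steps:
y = -6
Function('O')(j, z) = Add(98, z) (Function('O')(j, z) = Add(z, 98) = Add(98, z))
Pow(Add(Function('h')(y, 0), Function('O')(-89, -67)), -1) = Pow(Add(0, Add(98, -67)), -1) = Pow(Add(0, 31), -1) = Pow(31, -1) = Rational(1, 31)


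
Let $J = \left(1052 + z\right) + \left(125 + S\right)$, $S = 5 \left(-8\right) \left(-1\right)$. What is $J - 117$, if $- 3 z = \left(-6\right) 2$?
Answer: $1104$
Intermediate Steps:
$S = 40$ ($S = \left(-40\right) \left(-1\right) = 40$)
$z = 4$ ($z = - \frac{\left(-6\right) 2}{3} = \left(- \frac{1}{3}\right) \left(-12\right) = 4$)
$J = 1221$ ($J = \left(1052 + 4\right) + \left(125 + 40\right) = 1056 + 165 = 1221$)
$J - 117 = 1221 - 117 = 1104$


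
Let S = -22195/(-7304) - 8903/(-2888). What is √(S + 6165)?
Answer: 3*√825335139629/34694 ≈ 78.557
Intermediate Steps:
S = 8070417/1318372 (S = -22195*(-1/7304) - 8903*(-1/2888) = 22195/7304 + 8903/2888 = 8070417/1318372 ≈ 6.1215)
√(S + 6165) = √(8070417/1318372 + 6165) = √(8135833797/1318372) = 3*√825335139629/34694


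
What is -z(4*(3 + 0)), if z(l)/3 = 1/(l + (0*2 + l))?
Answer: -⅛ ≈ -0.12500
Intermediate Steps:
z(l) = 3/(2*l) (z(l) = 3/(l + (0*2 + l)) = 3/(l + (0 + l)) = 3/(l + l) = 3/((2*l)) = 3*(1/(2*l)) = 3/(2*l))
-z(4*(3 + 0)) = -3/(2*(4*(3 + 0))) = -3/(2*(4*3)) = -3/(2*12) = -1*⅛ = -⅛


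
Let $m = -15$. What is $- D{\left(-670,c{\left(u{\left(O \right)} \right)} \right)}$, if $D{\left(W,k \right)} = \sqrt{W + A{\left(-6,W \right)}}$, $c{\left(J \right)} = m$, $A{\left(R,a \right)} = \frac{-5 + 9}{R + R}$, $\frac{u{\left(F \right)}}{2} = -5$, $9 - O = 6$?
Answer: $- \frac{i \sqrt{6033}}{3} \approx - 25.891 i$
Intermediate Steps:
$O = 3$ ($O = 9 - 6 = 3$)
$u{\left(F \right)} = -10$ ($u{\left(F \right)} = 2 \left(-5\right) = -10$)
$A{\left(R,a \right)} = \frac{2}{R}$ ($A{\left(R,a \right)} = \frac{4}{2 R} = 4 \frac{1}{2 R} = \frac{2}{R}$)
$c{\left(J \right)} = -15$
$D{\left(W,k \right)} = \sqrt{- \frac{1}{3} + W}$ ($D{\left(W,k \right)} = \sqrt{W + \frac{2}{-6}} = \sqrt{W + 2 \left(- \frac{1}{6}\right)} = \sqrt{W - \frac{1}{3}} = \sqrt{- \frac{1}{3} + W}$)
$- D{\left(-670,c{\left(u{\left(O \right)} \right)} \right)} = - \frac{\sqrt{-3 + 9 \left(-670\right)}}{3} = - \frac{\sqrt{-3 - 6030}}{3} = - \frac{\sqrt{-6033}}{3} = - \frac{i \sqrt{6033}}{3}$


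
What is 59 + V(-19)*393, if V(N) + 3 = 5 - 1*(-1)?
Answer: 1238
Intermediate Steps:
V(N) = 3 (V(N) = -3 + (5 - 1*(-1)) = -3 + (5 + 1) = -3 + 6 = 3)
59 + V(-19)*393 = 59 + 3*393 = 59 + 1179 = 1238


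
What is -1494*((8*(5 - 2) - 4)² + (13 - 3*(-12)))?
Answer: -670806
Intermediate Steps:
-1494*((8*(5 - 2) - 4)² + (13 - 3*(-12))) = -1494*((8*3 - 4)² + (13 + 36)) = -1494*((24 - 4)² + 49) = -1494*(20² + 49) = -1494*(400 + 49) = -1494*449 = -670806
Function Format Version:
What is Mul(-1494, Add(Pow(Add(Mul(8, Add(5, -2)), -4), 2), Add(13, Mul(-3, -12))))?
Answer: -670806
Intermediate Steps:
Mul(-1494, Add(Pow(Add(Mul(8, Add(5, -2)), -4), 2), Add(13, Mul(-3, -12)))) = Mul(-1494, Add(Pow(Add(Mul(8, 3), -4), 2), Add(13, 36))) = Mul(-1494, Add(Pow(Add(24, -4), 2), 49)) = Mul(-1494, Add(Pow(20, 2), 49)) = Mul(-1494, Add(400, 49)) = Mul(-1494, 449) = -670806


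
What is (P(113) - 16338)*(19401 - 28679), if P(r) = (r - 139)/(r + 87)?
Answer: 7579258507/50 ≈ 1.5159e+8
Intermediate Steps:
P(r) = (-139 + r)/(87 + r)
(P(113) - 16338)*(19401 - 28679) = ((-139 + 113)/(87 + 113) - 16338)*(19401 - 28679) = (-26/200 - 16338)*(-9278) = ((1/200)*(-26) - 16338)*(-9278) = (-13/100 - 16338)*(-9278) = -1633813/100*(-9278) = 7579258507/50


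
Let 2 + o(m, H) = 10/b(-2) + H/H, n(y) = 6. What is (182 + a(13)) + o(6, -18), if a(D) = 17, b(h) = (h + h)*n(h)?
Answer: 2371/12 ≈ 197.58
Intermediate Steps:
b(h) = 12*h (b(h) = (h + h)*6 = (2*h)*6 = 12*h)
o(m, H) = -17/12 (o(m, H) = -2 + (10/((12*(-2))) + H/H) = -2 + (10/(-24) + 1) = -2 + (10*(-1/24) + 1) = -2 + (-5/12 + 1) = -2 + 7/12 = -17/12)
(182 + a(13)) + o(6, -18) = (182 + 17) - 17/12 = 199 - 17/12 = 2371/12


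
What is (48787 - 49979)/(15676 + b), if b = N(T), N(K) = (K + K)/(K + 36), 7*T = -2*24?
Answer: -5066/66621 ≈ -0.076042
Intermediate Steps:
T = -48/7 (T = (-2*24)/7 = (1/7)*(-48) = -48/7 ≈ -6.8571)
N(K) = 2*K/(36 + K) (N(K) = (2*K)/(36 + K) = 2*K/(36 + K))
b = -8/17 (b = 2*(-48/7)/(36 - 48/7) = 2*(-48/7)/(204/7) = 2*(-48/7)*(7/204) = -8/17 ≈ -0.47059)
(48787 - 49979)/(15676 + b) = (48787 - 49979)/(15676 - 8/17) = -1192/266484/17 = -1192*17/266484 = -5066/66621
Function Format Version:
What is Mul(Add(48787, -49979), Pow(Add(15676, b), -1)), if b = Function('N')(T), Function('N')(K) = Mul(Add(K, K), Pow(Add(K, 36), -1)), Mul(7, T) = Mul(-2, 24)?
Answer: Rational(-5066, 66621) ≈ -0.076042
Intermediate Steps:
T = Rational(-48, 7) (T = Mul(Rational(1, 7), Mul(-2, 24)) = Mul(Rational(1, 7), -48) = Rational(-48, 7) ≈ -6.8571)
Function('N')(K) = Mul(2, K, Pow(Add(36, K), -1)) (Function('N')(K) = Mul(Mul(2, K), Pow(Add(36, K), -1)) = Mul(2, K, Pow(Add(36, K), -1)))
b = Rational(-8, 17) (b = Mul(2, Rational(-48, 7), Pow(Add(36, Rational(-48, 7)), -1)) = Mul(2, Rational(-48, 7), Pow(Rational(204, 7), -1)) = Mul(2, Rational(-48, 7), Rational(7, 204)) = Rational(-8, 17) ≈ -0.47059)
Mul(Add(48787, -49979), Pow(Add(15676, b), -1)) = Mul(Add(48787, -49979), Pow(Add(15676, Rational(-8, 17)), -1)) = Mul(-1192, Pow(Rational(266484, 17), -1)) = Mul(-1192, Rational(17, 266484)) = Rational(-5066, 66621)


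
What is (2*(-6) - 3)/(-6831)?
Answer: 5/2277 ≈ 0.0021959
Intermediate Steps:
(2*(-6) - 3)/(-6831) = (-12 - 3)*(-1/6831) = -15*(-1/6831) = 5/2277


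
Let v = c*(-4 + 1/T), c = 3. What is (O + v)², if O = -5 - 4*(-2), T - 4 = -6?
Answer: 441/4 ≈ 110.25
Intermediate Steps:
T = -2 (T = 4 - 6 = -2)
O = 3 (O = -5 + 8 = 3)
v = -27/2 (v = 3*(-4 + 1/(-2)) = 3*(-4 - ½) = 3*(-9/2) = -27/2 ≈ -13.500)
(O + v)² = (3 - 27/2)² = (-21/2)² = 441/4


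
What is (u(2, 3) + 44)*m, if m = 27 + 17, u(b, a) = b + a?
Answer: 2156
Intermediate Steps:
u(b, a) = a + b
m = 44
(u(2, 3) + 44)*m = ((3 + 2) + 44)*44 = (5 + 44)*44 = 49*44 = 2156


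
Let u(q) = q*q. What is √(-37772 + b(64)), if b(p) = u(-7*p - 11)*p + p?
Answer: 2*√3361469 ≈ 3666.9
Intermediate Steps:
u(q) = q²
b(p) = p + p*(-11 - 7*p)² (b(p) = (-7*p - 11)²*p + p = (-11 - 7*p)²*p + p = p*(-11 - 7*p)² + p = p + p*(-11 - 7*p)²)
√(-37772 + b(64)) = √(-37772 + 64*(1 + (11 + 7*64)²)) = √(-37772 + 64*(1 + (11 + 448)²)) = √(-37772 + 64*(1 + 459²)) = √(-37772 + 64*(1 + 210681)) = √(-37772 + 64*210682) = √(-37772 + 13483648) = √13445876 = 2*√3361469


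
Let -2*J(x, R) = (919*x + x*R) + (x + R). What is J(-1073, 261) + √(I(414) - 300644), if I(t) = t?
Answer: 633476 + I*√300230 ≈ 6.3348e+5 + 547.93*I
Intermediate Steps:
J(x, R) = -460*x - R/2 - R*x/2 (J(x, R) = -((919*x + x*R) + (x + R))/2 = -((919*x + R*x) + (R + x))/2 = -(R + 920*x + R*x)/2 = -460*x - R/2 - R*x/2)
J(-1073, 261) + √(I(414) - 300644) = (-460*(-1073) - ½*261 - ½*261*(-1073)) + √(414 - 300644) = (493580 - 261/2 + 280053/2) + √(-300230) = 633476 + I*√300230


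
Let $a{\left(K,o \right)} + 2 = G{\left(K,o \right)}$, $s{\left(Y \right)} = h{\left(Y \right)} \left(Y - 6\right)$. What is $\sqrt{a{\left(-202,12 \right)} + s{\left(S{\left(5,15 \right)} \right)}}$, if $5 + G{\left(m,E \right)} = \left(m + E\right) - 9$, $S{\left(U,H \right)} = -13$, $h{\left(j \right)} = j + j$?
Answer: $12 \sqrt{2} \approx 16.971$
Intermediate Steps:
$h{\left(j \right)} = 2 j$
$G{\left(m,E \right)} = -14 + E + m$ ($G{\left(m,E \right)} = -5 - \left(9 - E - m\right) = -5 + \left(-9 + E + m\right) = -14 + E + m$)
$s{\left(Y \right)} = 2 Y \left(-6 + Y\right)$ ($s{\left(Y \right)} = 2 Y \left(Y - 6\right) = 2 Y \left(-6 + Y\right)$)
$a{\left(K,o \right)} = -16 + K + o$ ($a{\left(K,o \right)} = -2 + \left(-14 + o + K\right) = -2 + \left(-14 + K + o\right) = -16 + K + o$)
$\sqrt{a{\left(-202,12 \right)} + s{\left(S{\left(5,15 \right)} \right)}} = \sqrt{\left(-16 - 202 + 12\right) + 2 \left(-13\right) \left(-6 - 13\right)} = \sqrt{-206 + 2 \left(-13\right) \left(-19\right)} = \sqrt{-206 + 494} = \sqrt{288} = 12 \sqrt{2}$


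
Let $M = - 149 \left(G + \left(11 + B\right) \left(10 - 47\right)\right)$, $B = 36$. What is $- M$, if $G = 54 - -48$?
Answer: $-243913$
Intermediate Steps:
$G = 102$ ($G = 54 + 48 = 102$)
$M = 243913$ ($M = - 149 \left(102 + \left(11 + 36\right) \left(10 - 47\right)\right) = - 149 \left(102 + 47 \left(-37\right)\right) = - 149 \left(102 - 1739\right) = \left(-149\right) \left(-1637\right) = 243913$)
$- M = \left(-1\right) 243913 = -243913$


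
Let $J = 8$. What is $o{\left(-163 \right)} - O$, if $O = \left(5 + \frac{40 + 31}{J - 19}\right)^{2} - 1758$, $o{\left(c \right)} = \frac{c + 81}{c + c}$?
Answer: $\frac{34636267}{19723} \approx 1756.1$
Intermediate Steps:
$o{\left(c \right)} = \frac{81 + c}{2 c}$
$O = - \frac{212462}{121}$ ($O = \left(5 + \frac{40 + 31}{8 - 19}\right)^{2} - 1758 = \left(5 + \frac{71}{-11}\right)^{2} - 1758 = \left(5 + 71 \left(- \frac{1}{11}\right)\right)^{2} - 1758 = \left(5 - \frac{71}{11}\right)^{2} - 1758 = \left(- \frac{16}{11}\right)^{2} - 1758 = \frac{256}{121} - 1758 = - \frac{212462}{121} \approx -1755.9$)
$o{\left(-163 \right)} - O = \frac{81 - 163}{2 \left(-163\right)} - - \frac{212462}{121} = \frac{1}{2} \left(- \frac{1}{163}\right) \left(-82\right) + \frac{212462}{121} = \frac{41}{163} + \frac{212462}{121} = \frac{34636267}{19723}$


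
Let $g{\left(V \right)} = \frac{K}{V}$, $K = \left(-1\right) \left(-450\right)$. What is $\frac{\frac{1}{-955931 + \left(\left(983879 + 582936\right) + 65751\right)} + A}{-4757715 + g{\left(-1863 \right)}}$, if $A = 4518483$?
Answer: $- \frac{210958098384714}{222127329019975} \approx -0.94972$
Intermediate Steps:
$K = 450$
$g{\left(V \right)} = \frac{450}{V}$
$\frac{\frac{1}{-955931 + \left(\left(983879 + 582936\right) + 65751\right)} + A}{-4757715 + g{\left(-1863 \right)}} = \frac{\frac{1}{-955931 + \left(\left(983879 + 582936\right) + 65751\right)} + 4518483}{-4757715 + \frac{450}{-1863}} = \frac{\frac{1}{-955931 + \left(1566815 + 65751\right)} + 4518483}{-4757715 + 450 \left(- \frac{1}{1863}\right)} = \frac{\frac{1}{-955931 + 1632566} + 4518483}{-4757715 - \frac{50}{207}} = \frac{\frac{1}{676635} + 4518483}{- \frac{984847055}{207}} = \left(\frac{1}{676635} + 4518483\right) \left(- \frac{207}{984847055}\right) = \frac{3057363744706}{676635} \left(- \frac{207}{984847055}\right) = - \frac{210958098384714}{222127329019975}$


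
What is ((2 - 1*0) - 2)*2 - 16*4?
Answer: -64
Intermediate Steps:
((2 - 1*0) - 2)*2 - 16*4 = ((2 + 0) - 2)*2 - 64 = (2 - 2)*2 - 64 = 0*2 - 64 = 0 - 64 = -64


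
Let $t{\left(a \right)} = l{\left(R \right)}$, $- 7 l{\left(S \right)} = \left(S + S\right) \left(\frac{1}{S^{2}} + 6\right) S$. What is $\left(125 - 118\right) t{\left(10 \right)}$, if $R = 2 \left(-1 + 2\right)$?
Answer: $-50$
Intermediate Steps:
$R = 2$ ($R = 2 \cdot 1 = 2$)
$l{\left(S \right)} = - \frac{2 S^{2} \left(6 + \frac{1}{S^{2}}\right)}{7}$ ($l{\left(S \right)} = - \frac{\left(S + S\right) \left(\frac{1}{S^{2}} + 6\right) S}{7} = - \frac{2 S \left(\frac{1}{S^{2}} + 6\right) S}{7} = - \frac{2 S \left(6 + \frac{1}{S^{2}}\right) S}{7} = - \frac{2 S^{2} \left(6 + \frac{1}{S^{2}}\right)}{7}$)
$t{\left(a \right)} = - \frac{50}{7}$ ($t{\left(a \right)} = - \frac{2}{7} - \frac{12 \cdot 2^{2}}{7} = - \frac{2}{7} - \frac{48}{7} = - \frac{50}{7}$)
$\left(125 - 118\right) t{\left(10 \right)} = \left(125 - 118\right) \left(- \frac{50}{7}\right) = 7 \left(- \frac{50}{7}\right) = -50$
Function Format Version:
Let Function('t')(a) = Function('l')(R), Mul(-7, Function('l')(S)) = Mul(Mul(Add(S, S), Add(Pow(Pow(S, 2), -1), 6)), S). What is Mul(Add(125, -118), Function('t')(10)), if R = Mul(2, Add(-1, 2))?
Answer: -50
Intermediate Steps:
R = 2 (R = Mul(2, 1) = 2)
Function('l')(S) = Mul(Rational(-2, 7), Pow(S, 2), Add(6, Pow(S, -2))) (Function('l')(S) = Mul(Rational(-1, 7), Mul(Mul(Add(S, S), Add(Pow(Pow(S, 2), -1), 6)), S)) = Mul(Rational(-1, 7), Mul(Mul(Mul(2, S), Add(Pow(S, -2), 6)), S)) = Mul(Rational(-1, 7), Mul(Mul(Mul(2, S), Add(6, Pow(S, -2))), S)) = Mul(Rational(-1, 7), Mul(Mul(2, S, Add(6, Pow(S, -2))), S)) = Mul(Rational(-1, 7), Mul(2, Pow(S, 2), Add(6, Pow(S, -2)))) = Mul(Rational(-2, 7), Pow(S, 2), Add(6, Pow(S, -2))))
Function('t')(a) = Rational(-50, 7) (Function('t')(a) = Add(Rational(-2, 7), Mul(Rational(-12, 7), Pow(2, 2))) = Add(Rational(-2, 7), Mul(Rational(-12, 7), 4)) = Add(Rational(-2, 7), Rational(-48, 7)) = Rational(-50, 7))
Mul(Add(125, -118), Function('t')(10)) = Mul(Add(125, -118), Rational(-50, 7)) = Mul(7, Rational(-50, 7)) = -50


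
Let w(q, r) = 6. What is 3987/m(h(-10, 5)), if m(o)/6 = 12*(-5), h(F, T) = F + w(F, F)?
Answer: -443/40 ≈ -11.075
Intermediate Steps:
h(F, T) = 6 + F (h(F, T) = F + 6 = 6 + F)
m(o) = -360 (m(o) = 6*(12*(-5)) = 6*(-60) = -360)
3987/m(h(-10, 5)) = 3987/(-360) = 3987*(-1/360) = -443/40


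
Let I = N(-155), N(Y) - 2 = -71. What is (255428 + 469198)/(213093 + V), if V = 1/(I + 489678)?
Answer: 25341672231/7452303617 ≈ 3.4005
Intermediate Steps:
N(Y) = -69 (N(Y) = 2 - 71 = -69)
I = -69
V = 1/489609 (V = 1/(-69 + 489678) = 1/489609 ≈ 2.0424e-6)
(255428 + 469198)/(213093 + V) = (255428 + 469198)/(213093 + 1/489609) = 724626/(104332250638/489609) = 724626*(489609/104332250638) = 25341672231/7452303617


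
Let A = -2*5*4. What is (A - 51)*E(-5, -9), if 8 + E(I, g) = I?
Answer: 1183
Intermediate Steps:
A = -40 (A = -10*4 = -40)
E(I, g) = -8 + I
(A - 51)*E(-5, -9) = (-40 - 51)*(-8 - 5) = -91*(-13) = 1183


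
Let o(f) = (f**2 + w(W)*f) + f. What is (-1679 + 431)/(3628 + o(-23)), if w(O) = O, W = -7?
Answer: -1248/4295 ≈ -0.29057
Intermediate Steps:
o(f) = f**2 - 6*f (o(f) = (f**2 - 7*f) + f = f**2 - 6*f)
(-1679 + 431)/(3628 + o(-23)) = (-1679 + 431)/(3628 - 23*(-6 - 23)) = -1248/(3628 - 23*(-29)) = -1248/(3628 + 667) = -1248/4295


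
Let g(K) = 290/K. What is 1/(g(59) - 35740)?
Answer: -59/2108370 ≈ -2.7984e-5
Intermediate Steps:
1/(g(59) - 35740) = 1/(290/59 - 35740) = 1/(-2108370/59) = -59/2108370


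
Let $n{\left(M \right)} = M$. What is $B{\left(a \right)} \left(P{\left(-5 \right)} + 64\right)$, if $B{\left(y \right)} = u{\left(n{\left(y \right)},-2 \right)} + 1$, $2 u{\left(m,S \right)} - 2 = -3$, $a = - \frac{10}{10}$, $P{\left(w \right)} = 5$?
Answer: $\frac{69}{2} \approx 34.5$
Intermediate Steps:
$a = -1$ ($a = \left(-10\right) \frac{1}{10} = -1$)
$u{\left(m,S \right)} = - \frac{1}{2}$ ($u{\left(m,S \right)} = 1 + \frac{1}{2} \left(-3\right) = 1 - \frac{3}{2} = - \frac{1}{2}$)
$B{\left(y \right)} = \frac{1}{2}$ ($B{\left(y \right)} = - \frac{1}{2} + 1 = \frac{1}{2}$)
$B{\left(a \right)} \left(P{\left(-5 \right)} + 64\right) = \frac{5 + 64}{2} = \frac{1}{2} \cdot 69 = \frac{69}{2}$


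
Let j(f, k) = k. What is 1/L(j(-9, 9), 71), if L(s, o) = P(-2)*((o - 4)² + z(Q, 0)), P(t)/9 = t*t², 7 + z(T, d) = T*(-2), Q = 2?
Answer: -1/322416 ≈ -3.1016e-6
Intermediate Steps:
z(T, d) = -7 - 2*T (z(T, d) = -7 + T*(-2) = -7 - 2*T)
P(t) = 9*t³ (P(t) = 9*(t*t²) = 9*t³)
L(s, o) = 792 - 72*(-4 + o)² (L(s, o) = (9*(-2)³)*((o - 4)² + (-7 - 2*2)) = (9*(-8))*((-4 + o)² + (-7 - 4)) = -72*((-4 + o)² - 11) = -72*(-11 + (-4 + o)²) = 792 - 72*(-4 + o)²)
1/L(j(-9, 9), 71) = 1/(792 - 72*(-4 + 71)²) = 1/(792 - 72*67²) = 1/(792 - 72*4489) = 1/(792 - 323208) = 1/(-322416) = -1/322416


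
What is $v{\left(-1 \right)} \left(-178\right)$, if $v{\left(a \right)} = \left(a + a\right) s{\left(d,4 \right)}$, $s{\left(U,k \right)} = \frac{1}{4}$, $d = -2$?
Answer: $89$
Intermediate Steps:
$s{\left(U,k \right)} = \frac{1}{4}$
$v{\left(a \right)} = \frac{a}{2}$ ($v{\left(a \right)} = \left(a + a\right) \frac{1}{4} = 2 a \frac{1}{4} = \frac{a}{2}$)
$v{\left(-1 \right)} \left(-178\right) = \frac{1}{2} \left(-1\right) \left(-178\right) = \left(- \frac{1}{2}\right) \left(-178\right) = 89$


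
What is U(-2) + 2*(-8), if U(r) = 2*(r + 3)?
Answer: -14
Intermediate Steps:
U(r) = 6 + 2*r (U(r) = 2*(3 + r) = 6 + 2*r)
U(-2) + 2*(-8) = (6 + 2*(-2)) + 2*(-8) = (6 - 4) - 16 = 2 - 16 = -14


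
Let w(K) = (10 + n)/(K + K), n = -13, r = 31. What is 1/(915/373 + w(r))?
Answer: 23126/55611 ≈ 0.41585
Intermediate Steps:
w(K) = -3/(2*K) (w(K) = (10 - 13)/(K + K) = -3*1/(2*K) = -3/(2*K))
1/(915/373 + w(r)) = 1/(915/373 - 3/2/31) = 1/(915*(1/373) - 3/2*1/31) = 1/(915/373 - 3/62) = 1/(55611/23126) = 23126/55611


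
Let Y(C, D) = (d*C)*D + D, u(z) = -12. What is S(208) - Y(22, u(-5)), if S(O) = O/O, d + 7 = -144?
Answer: -39851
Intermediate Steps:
d = -151 (d = -7 - 144 = -151)
Y(C, D) = D - 151*C*D (Y(C, D) = (-151*C)*D + D = -151*C*D + D = D - 151*C*D)
S(O) = 1
S(208) - Y(22, u(-5)) = 1 - (-12)*(1 - 151*22) = 1 - (-12)*(1 - 3322) = 1 - (-12)*(-3321) = 1 - 1*39852 = 1 - 39852 = -39851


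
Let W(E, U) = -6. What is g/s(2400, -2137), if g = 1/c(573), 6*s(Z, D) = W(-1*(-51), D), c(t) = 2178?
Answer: -1/2178 ≈ -0.00045914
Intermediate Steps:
s(Z, D) = -1 (s(Z, D) = (1/6)*(-6) = -1)
g = 1/2178 ≈ 0.00045914
g/s(2400, -2137) = (1/2178)/(-1) = (1/2178)*(-1) = -1/2178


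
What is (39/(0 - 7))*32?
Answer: -1248/7 ≈ -178.29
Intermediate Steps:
(39/(0 - 7))*32 = (39/(-7))*32 = -⅐*39*32 = -39/7*32 = -1248/7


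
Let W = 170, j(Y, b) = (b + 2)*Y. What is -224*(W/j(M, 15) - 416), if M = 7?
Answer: 92864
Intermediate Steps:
j(Y, b) = Y*(2 + b) (j(Y, b) = (2 + b)*Y = Y*(2 + b))
-224*(W/j(M, 15) - 416) = -224*(170/((7*(2 + 15))) - 416) = -224*(170/((7*17)) - 416) = -224*(170/119 - 416) = -224*(170*(1/119) - 416) = -224*(10/7 - 416) = -224*(-2902/7) = 92864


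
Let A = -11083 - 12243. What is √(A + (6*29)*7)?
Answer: 2*I*√5527 ≈ 148.69*I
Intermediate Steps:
A = -23326
√(A + (6*29)*7) = √(-23326 + (6*29)*7) = √(-23326 + 174*7) = √(-23326 + 1218) = √(-22108) = 2*I*√5527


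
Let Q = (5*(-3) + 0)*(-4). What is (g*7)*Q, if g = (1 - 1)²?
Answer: 0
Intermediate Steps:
Q = 60 (Q = (-15 + 0)*(-4) = -15*(-4) = 60)
g = 0 (g = 0² = 0)
(g*7)*Q = (0*7)*60 = 0*60 = 0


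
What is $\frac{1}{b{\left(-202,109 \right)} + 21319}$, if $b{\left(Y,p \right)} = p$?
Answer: $\frac{1}{21428} \approx 4.6668 \cdot 10^{-5}$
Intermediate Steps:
$\frac{1}{b{\left(-202,109 \right)} + 21319} = \frac{1}{109 + 21319} = \frac{1}{21428}$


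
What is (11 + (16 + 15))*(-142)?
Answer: -5964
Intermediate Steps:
(11 + (16 + 15))*(-142) = (11 + 31)*(-142) = 42*(-142) = -5964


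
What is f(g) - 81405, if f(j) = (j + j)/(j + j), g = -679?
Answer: -81404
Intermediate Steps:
f(j) = 1 (f(j) = (2*j)/((2*j)) = (2*j)*(1/(2*j)) = 1)
f(g) - 81405 = 1 - 81405 = -81404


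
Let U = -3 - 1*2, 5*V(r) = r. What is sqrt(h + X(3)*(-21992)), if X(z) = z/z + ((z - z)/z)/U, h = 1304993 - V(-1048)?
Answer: 19*sqrt(88865)/5 ≈ 1132.8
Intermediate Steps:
V(r) = r/5
U = -5 (U = -3 - 2 = -5)
h = 6526013/5 (h = 1304993 - (-1048)/5 = 1304993 - 1*(-1048/5) = 1304993 + 1048/5 = 6526013/5 ≈ 1.3052e+6)
X(z) = 1 (X(z) = z/z + ((z - z)/z)/(-5) = 1 + (0/z)*(-1/5) = 1 + 0*(-1/5) = 1 + 0 = 1)
sqrt(h + X(3)*(-21992)) = sqrt(6526013/5 + 1*(-21992)) = sqrt(6526013/5 - 21992) = sqrt(6416053/5) = 19*sqrt(88865)/5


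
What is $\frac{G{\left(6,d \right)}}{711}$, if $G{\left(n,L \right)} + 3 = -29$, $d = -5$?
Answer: $- \frac{32}{711} \approx -0.045007$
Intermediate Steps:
$G{\left(n,L \right)} = -32$ ($G{\left(n,L \right)} = -3 - 29 = -32$)
$\frac{G{\left(6,d \right)}}{711} = - \frac{32}{711}$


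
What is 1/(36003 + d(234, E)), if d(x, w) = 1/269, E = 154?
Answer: 269/9684808 ≈ 2.7775e-5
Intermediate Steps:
d(x, w) = 1/269
1/(36003 + d(234, E)) = 1/(36003 + 1/269) = 1/(9684808/269) = 269/9684808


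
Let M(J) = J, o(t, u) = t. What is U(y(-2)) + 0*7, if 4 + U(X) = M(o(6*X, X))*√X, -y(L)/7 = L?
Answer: -4 + 84*√14 ≈ 310.30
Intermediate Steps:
y(L) = -7*L
U(X) = -4 + 6*X^(3/2) (U(X) = -4 + (6*X)*√X = -4 + 6*X^(3/2))
U(y(-2)) + 0*7 = (-4 + 6*(-7*(-2))^(3/2)) + 0*7 = (-4 + 6*14^(3/2)) + 0 = (-4 + 6*(14*√14)) + 0 = (-4 + 84*√14) + 0 = -4 + 84*√14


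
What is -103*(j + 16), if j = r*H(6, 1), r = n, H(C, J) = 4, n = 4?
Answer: -3296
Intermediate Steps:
r = 4
j = 16 (j = 4*4 = 16)
-103*(j + 16) = -103*(16 + 16) = -103*32 = -3296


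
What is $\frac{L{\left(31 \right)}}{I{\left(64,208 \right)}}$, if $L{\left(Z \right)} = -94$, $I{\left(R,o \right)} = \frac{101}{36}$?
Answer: $- \frac{3384}{101} \approx -33.505$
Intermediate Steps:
$I{\left(R,o \right)} = \frac{101}{36}$ ($I{\left(R,o \right)} = 101 \cdot \frac{1}{36} = \frac{101}{36}$)
$\frac{L{\left(31 \right)}}{I{\left(64,208 \right)}} = - \frac{94}{\frac{101}{36}} = \left(-94\right) \frac{36}{101} = - \frac{3384}{101}$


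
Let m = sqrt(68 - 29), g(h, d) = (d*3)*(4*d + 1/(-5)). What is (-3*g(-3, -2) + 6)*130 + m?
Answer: -18408 + sqrt(39) ≈ -18402.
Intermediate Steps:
g(h, d) = 3*d*(-1/5 + 4*d) (g(h, d) = (3*d)*(4*d - 1/5) = (3*d)*(-1/5 + 4*d) = 3*d*(-1/5 + 4*d))
m = sqrt(39) ≈ 6.2450
(-3*g(-3, -2) + 6)*130 + m = (-9*(-2)*(-1 + 20*(-2))/5 + 6)*130 + sqrt(39) = (-9*(-2)*(-1 - 40)/5 + 6)*130 + sqrt(39) = (-9*(-2)*(-41)/5 + 6)*130 + sqrt(39) = (-3*246/5 + 6)*130 + sqrt(39) = (-738/5 + 6)*130 + sqrt(39) = -708/5*130 + sqrt(39) = -18408 + sqrt(39)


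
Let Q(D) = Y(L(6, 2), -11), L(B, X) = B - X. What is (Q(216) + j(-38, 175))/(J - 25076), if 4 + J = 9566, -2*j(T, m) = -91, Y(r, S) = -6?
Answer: -79/31028 ≈ -0.0025461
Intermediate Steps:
Q(D) = -6
j(T, m) = 91/2 (j(T, m) = -½*(-91) = 91/2)
J = 9562 (J = -4 + 9566 = 9562)
(Q(216) + j(-38, 175))/(J - 25076) = (-6 + 91/2)/(9562 - 25076) = (79/2)/(-15514) = (79/2)*(-1/15514) = -79/31028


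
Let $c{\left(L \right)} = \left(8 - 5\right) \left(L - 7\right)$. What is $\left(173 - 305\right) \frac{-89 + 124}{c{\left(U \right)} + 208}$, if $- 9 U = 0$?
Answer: $- \frac{420}{17} \approx -24.706$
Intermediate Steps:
$U = 0$ ($U = \left(- \frac{1}{9}\right) 0 = 0$)
$c{\left(L \right)} = -21 + 3 L$ ($c{\left(L \right)} = 3 \left(-7 + L\right) = -21 + 3 L$)
$\left(173 - 305\right) \frac{-89 + 124}{c{\left(U \right)} + 208} = \left(173 - 305\right) \frac{-89 + 124}{\left(-21 + 3 \cdot 0\right) + 208} = - 132 \frac{35}{\left(-21 + 0\right) + 208} = - 132 \frac{35}{-21 + 208} = - 132 \cdot \frac{35}{187} = - 132 \cdot 35 \cdot \frac{1}{187} = \left(-132\right) \frac{35}{187} = - \frac{420}{17}$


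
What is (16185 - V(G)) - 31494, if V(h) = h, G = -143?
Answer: -15166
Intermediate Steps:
(16185 - V(G)) - 31494 = (16185 - 1*(-143)) - 31494 = (16185 + 143) - 31494 = 16328 - 31494 = -15166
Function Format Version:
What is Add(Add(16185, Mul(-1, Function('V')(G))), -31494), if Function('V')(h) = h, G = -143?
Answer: -15166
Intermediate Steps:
Add(Add(16185, Mul(-1, Function('V')(G))), -31494) = Add(Add(16185, Mul(-1, -143)), -31494) = Add(Add(16185, 143), -31494) = Add(16328, -31494) = -15166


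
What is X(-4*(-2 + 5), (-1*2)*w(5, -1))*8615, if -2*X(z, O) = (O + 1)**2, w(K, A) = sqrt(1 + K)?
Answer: -215375/2 + 17230*sqrt(6) ≈ -65483.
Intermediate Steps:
X(z, O) = -(1 + O)**2/2 (X(z, O) = -(O + 1)**2/2 = -(1 + O)**2/2)
X(-4*(-2 + 5), (-1*2)*w(5, -1))*8615 = -(1 + (-1*2)*sqrt(1 + 5))**2/2*8615 = -(1 - 2*sqrt(6))**2/2*8615 = -8615*(1 - 2*sqrt(6))**2/2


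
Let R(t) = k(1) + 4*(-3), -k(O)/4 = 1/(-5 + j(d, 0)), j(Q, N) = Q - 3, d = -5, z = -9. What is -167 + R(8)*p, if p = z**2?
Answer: -14483/13 ≈ -1114.1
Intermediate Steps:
j(Q, N) = -3 + Q
k(O) = 4/13 (k(O) = -4/(-5 + (-3 - 5)) = -4/(-5 - 8) = -4/(-13) = -4*(-1/13) = 4/13)
R(t) = -152/13 (R(t) = 4/13 + 4*(-3) = 4/13 - 12 = -152/13)
p = 81 (p = (-9)**2 = 81)
-167 + R(8)*p = -167 - 152/13*81 = -167 - 12312/13 = -14483/13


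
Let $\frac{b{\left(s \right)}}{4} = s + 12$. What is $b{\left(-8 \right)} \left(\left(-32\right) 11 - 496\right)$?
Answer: $-13568$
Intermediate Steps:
$b{\left(s \right)} = 48 + 4 s$ ($b{\left(s \right)} = 4 \left(s + 12\right) = 4 \left(12 + s\right) = 48 + 4 s$)
$b{\left(-8 \right)} \left(\left(-32\right) 11 - 496\right) = \left(48 + 4 \left(-8\right)\right) \left(\left(-32\right) 11 - 496\right) = \left(48 - 32\right) \left(-352 + \left(-630 + 134\right)\right) = 16 \left(-352 - 496\right) = 16 \left(-848\right) = -13568$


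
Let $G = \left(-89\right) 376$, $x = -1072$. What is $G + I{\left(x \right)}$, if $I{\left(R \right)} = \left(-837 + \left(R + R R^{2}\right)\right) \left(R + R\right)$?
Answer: $2641251791144$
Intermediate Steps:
$I{\left(R \right)} = 2 R \left(-837 + R + R^{3}\right)$ ($I{\left(R \right)} = \left(-837 + \left(R + R^{3}\right)\right) 2 R = \left(-837 + R + R^{3}\right) 2 R = 2 R \left(-837 + R + R^{3}\right)$)
$G = -33464$
$G + I{\left(x \right)} = -33464 + 2 \left(-1072\right) \left(-837 - 1072 + \left(-1072\right)^{3}\right) = -33464 + 2 \left(-1072\right) \left(-837 - 1072 - 1231925248\right) = -33464 + 2 \left(-1072\right) \left(-1231927157\right) = -33464 + 2641251824608 = 2641251791144$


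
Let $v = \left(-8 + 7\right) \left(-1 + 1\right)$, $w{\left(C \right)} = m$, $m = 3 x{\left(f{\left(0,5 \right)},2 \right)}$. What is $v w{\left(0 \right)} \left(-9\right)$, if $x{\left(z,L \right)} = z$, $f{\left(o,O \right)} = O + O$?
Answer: $0$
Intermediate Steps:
$f{\left(o,O \right)} = 2 O$
$m = 30$ ($m = 3 \cdot 2 \cdot 5 = 3 \cdot 10 = 30$)
$w{\left(C \right)} = 30$
$v = 0$ ($v = \left(-1\right) 0 = 0$)
$v w{\left(0 \right)} \left(-9\right) = 0 \cdot 30 \left(-9\right) = 0 \left(-9\right) = 0$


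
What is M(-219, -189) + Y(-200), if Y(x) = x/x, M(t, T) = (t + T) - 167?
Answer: -574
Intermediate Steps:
M(t, T) = -167 + T + t (M(t, T) = (T + t) - 167 = -167 + T + t)
Y(x) = 1
M(-219, -189) + Y(-200) = (-167 - 189 - 219) + 1 = -575 + 1 = -574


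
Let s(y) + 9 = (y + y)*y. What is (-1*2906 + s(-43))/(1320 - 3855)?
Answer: -261/845 ≈ -0.30888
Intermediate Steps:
s(y) = -9 + 2*y**2 (s(y) = -9 + (y + y)*y = -9 + (2*y)*y = -9 + 2*y**2)
(-1*2906 + s(-43))/(1320 - 3855) = (-1*2906 + (-9 + 2*(-43)**2))/(1320 - 3855) = (-2906 + (-9 + 2*1849))/(-2535) = (-2906 + (-9 + 3698))*(-1/2535) = (-2906 + 3689)*(-1/2535) = 783*(-1/2535) = -261/845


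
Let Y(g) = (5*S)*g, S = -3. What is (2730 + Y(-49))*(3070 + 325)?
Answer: 11763675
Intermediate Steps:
Y(g) = -15*g (Y(g) = (5*(-3))*g = -15*g)
(2730 + Y(-49))*(3070 + 325) = (2730 - 15*(-49))*(3070 + 325) = (2730 + 735)*3395 = 3465*3395 = 11763675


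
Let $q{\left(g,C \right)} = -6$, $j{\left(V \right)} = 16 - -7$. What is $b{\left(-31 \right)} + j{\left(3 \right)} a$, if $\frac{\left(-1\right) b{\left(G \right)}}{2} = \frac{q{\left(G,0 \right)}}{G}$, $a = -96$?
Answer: $- \frac{68460}{31} \approx -2208.4$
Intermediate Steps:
$j{\left(V \right)} = 23$ ($j{\left(V \right)} = 16 + 7 = 23$)
$b{\left(G \right)} = \frac{12}{G}$ ($b{\left(G \right)} = - 2 \left(- \frac{6}{G}\right) = \frac{12}{G}$)
$b{\left(-31 \right)} + j{\left(3 \right)} a = \frac{12}{-31} + 23 \left(-96\right) = 12 \left(- \frac{1}{31}\right) - 2208 = - \frac{12}{31} - 2208 = - \frac{68460}{31}$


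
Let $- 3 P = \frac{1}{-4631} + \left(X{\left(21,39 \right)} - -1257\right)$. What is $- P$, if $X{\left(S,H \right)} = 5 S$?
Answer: $\frac{6307421}{13893} \approx 454.0$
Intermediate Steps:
$P = - \frac{6307421}{13893}$ ($P = - \frac{\frac{1}{-4631} + \left(5 \cdot 21 - -1257\right)}{3} = - \frac{- \frac{1}{4631} + \left(105 + 1257\right)}{3} = - \frac{- \frac{1}{4631} + 1362}{3} = \left(- \frac{1}{3}\right) \frac{6307421}{4631} = - \frac{6307421}{13893} \approx -454.0$)
$- P = \left(-1\right) \left(- \frac{6307421}{13893}\right) = \frac{6307421}{13893}$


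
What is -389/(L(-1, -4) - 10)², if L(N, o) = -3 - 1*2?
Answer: -389/225 ≈ -1.7289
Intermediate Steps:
L(N, o) = -5 (L(N, o) = -3 - 2 = -5)
-389/(L(-1, -4) - 10)² = -389/(-5 - 10)² = -389/((-15)²) = -389/225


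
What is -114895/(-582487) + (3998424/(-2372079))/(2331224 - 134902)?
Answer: 99763884256593087/505778247564470051 ≈ 0.19725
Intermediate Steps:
-114895/(-582487) + (3998424/(-2372079))/(2331224 - 134902) = -114895*(-1/582487) + (3998424*(-1/2372079))/2196322 = 114895/582487 - 1332808/790693*1/2196322 = 114895/582487 - 666404/868308215573 = 99763884256593087/505778247564470051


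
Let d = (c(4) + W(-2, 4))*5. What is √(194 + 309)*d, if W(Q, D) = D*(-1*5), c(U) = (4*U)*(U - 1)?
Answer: 140*√503 ≈ 3139.9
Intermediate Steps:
c(U) = 4*U*(-1 + U) (c(U) = (4*U)*(-1 + U) = 4*U*(-1 + U))
W(Q, D) = -5*D (W(Q, D) = D*(-5) = -5*D)
d = 140 (d = (4*4*(-1 + 4) - 5*4)*5 = (4*4*3 - 20)*5 = (48 - 20)*5 = 28*5 = 140)
√(194 + 309)*d = √(194 + 309)*140 = √503*140 = 140*√503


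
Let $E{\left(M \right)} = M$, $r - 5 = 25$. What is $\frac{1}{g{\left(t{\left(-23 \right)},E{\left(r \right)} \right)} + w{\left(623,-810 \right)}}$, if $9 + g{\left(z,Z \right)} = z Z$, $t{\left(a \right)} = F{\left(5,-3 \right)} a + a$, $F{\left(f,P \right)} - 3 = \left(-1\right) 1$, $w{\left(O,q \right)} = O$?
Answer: $- \frac{1}{1456} \approx -0.00068681$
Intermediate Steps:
$r = 30$ ($r = 5 + 25 = 30$)
$F{\left(f,P \right)} = 2$ ($F{\left(f,P \right)} = 3 - 1 = 2$)
$t{\left(a \right)} = 3 a$ ($t{\left(a \right)} = 2 a + a = 3 a$)
$g{\left(z,Z \right)} = -9 + Z z$ ($g{\left(z,Z \right)} = -9 + z Z = -9 + Z z$)
$\frac{1}{g{\left(t{\left(-23 \right)},E{\left(r \right)} \right)} + w{\left(623,-810 \right)}} = \frac{1}{\left(-9 + 30 \cdot 3 \left(-23\right)\right) + 623} = \frac{1}{\left(-9 + 30 \left(-69\right)\right) + 623} = \frac{1}{\left(-9 - 2070\right) + 623} = \frac{1}{-2079 + 623} = \frac{1}{-1456} = - \frac{1}{1456}$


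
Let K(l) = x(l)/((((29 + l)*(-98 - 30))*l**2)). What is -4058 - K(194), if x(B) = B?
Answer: -22471321087/5537536 ≈ -4058.0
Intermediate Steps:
K(l) = 1/(l*(-3712 - 128*l)) (K(l) = l/((((29 + l)*(-98 - 30))*l**2)) = l/((((29 + l)*(-128))*l**2)) = l/(((-3712 - 128*l)*l**2)) = l/((l**2*(-3712 - 128*l))) = l*(1/(l**2*(-3712 - 128*l))) = 1/(l*(-3712 - 128*l)))
-4058 - K(194) = -4058 - (-1)/(128*194*(29 + 194)) = -4058 - (-1)/(128*194*223) = -4058 - 1*(-1/5537536) = -4058 + 1/5537536 = -22471321087/5537536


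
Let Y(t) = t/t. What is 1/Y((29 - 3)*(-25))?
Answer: 1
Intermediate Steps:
Y(t) = 1
1/Y((29 - 3)*(-25)) = 1/1 = 1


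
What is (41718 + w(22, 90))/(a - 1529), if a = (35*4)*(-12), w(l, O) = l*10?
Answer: -41938/3209 ≈ -13.069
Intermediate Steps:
w(l, O) = 10*l
a = -1680 (a = 140*(-12) = -1680)
(41718 + w(22, 90))/(a - 1529) = (41718 + 10*22)/(-1680 - 1529) = (41718 + 220)/(-3209) = 41938*(-1/3209) = -41938/3209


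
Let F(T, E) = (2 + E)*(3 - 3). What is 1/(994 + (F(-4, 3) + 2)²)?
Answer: 1/998 ≈ 0.0010020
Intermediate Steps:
F(T, E) = 0 (F(T, E) = (2 + E)*0 = 0)
1/(994 + (F(-4, 3) + 2)²) = 1/(994 + (0 + 2)²) = 1/(994 + 2²) = 1/(994 + 4) = 1/998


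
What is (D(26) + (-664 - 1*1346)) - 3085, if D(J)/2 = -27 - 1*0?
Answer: -5149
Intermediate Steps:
D(J) = -54 (D(J) = 2*(-27 - 1*0) = 2*(-27 + 0) = 2*(-27) = -54)
(D(26) + (-664 - 1*1346)) - 3085 = (-54 + (-664 - 1*1346)) - 3085 = (-54 + (-664 - 1346)) - 3085 = (-54 - 2010) - 3085 = -2064 - 3085 = -5149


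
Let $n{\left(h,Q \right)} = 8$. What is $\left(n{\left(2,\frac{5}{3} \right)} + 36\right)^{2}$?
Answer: $1936$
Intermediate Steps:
$\left(n{\left(2,\frac{5}{3} \right)} + 36\right)^{2} = \left(8 + 36\right)^{2} = 44^{2} = 1936$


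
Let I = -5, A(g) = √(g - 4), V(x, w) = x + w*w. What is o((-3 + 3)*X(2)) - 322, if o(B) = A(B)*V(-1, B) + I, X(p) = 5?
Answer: -327 - 2*I ≈ -327.0 - 2.0*I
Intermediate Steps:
V(x, w) = x + w²
A(g) = √(-4 + g)
o(B) = -5 + √(-4 + B)*(-1 + B²) (o(B) = √(-4 + B)*(-1 + B²) - 5 = -5 + √(-4 + B)*(-1 + B²))
o((-3 + 3)*X(2)) - 322 = (-5 + √(-4 + (-3 + 3)*5)*(-1 + ((-3 + 3)*5)²)) - 322 = (-5 + √(-4 + 0*5)*(-1 + (0*5)²)) - 322 = (-5 + √(-4 + 0)*(-1 + 0²)) - 322 = (-5 + √(-4)*(-1 + 0)) - 322 = (-5 + (2*I)*(-1)) - 322 = (-5 - 2*I) - 322 = -327 - 2*I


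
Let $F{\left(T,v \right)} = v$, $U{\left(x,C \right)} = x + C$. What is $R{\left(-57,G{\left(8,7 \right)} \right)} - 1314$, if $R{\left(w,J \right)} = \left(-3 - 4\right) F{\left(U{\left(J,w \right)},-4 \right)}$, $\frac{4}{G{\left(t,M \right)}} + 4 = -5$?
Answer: $-1286$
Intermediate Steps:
$U{\left(x,C \right)} = C + x$
$G{\left(t,M \right)} = - \frac{4}{9}$ ($G{\left(t,M \right)} = \frac{4}{-4 - 5} = \frac{4}{-9} = 4 \left(- \frac{1}{9}\right) = - \frac{4}{9}$)
$R{\left(w,J \right)} = 28$ ($R{\left(w,J \right)} = \left(-3 - 4\right) \left(-4\right) = \left(-7\right) \left(-4\right) = 28$)
$R{\left(-57,G{\left(8,7 \right)} \right)} - 1314 = 28 - 1314 = -1286$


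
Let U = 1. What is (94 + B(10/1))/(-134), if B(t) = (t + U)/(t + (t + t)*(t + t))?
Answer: -38551/54940 ≈ -0.70169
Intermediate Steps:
B(t) = (1 + t)/(t + 4*t**2) (B(t) = (t + 1)/(t + (t + t)*(t + t)) = (1 + t)/(t + (2*t)*(2*t)) = (1 + t)/(t + 4*t**2))
(94 + B(10/1))/(-134) = (94 + (1 + 10/1)/(((10/1))*(1 + 4*(10/1))))/(-134) = (94 + (1 + 10*1)/(((10*1))*(1 + 4*(10*1))))*(-1/134) = (94 + (1 + 10)/(10*(1 + 4*10)))*(-1/134) = (94 + (1/10)*11/(1 + 40))*(-1/134) = (94 + (1/10)*11/41)*(-1/134) = (94 + (1/10)*(1/41)*11)*(-1/134) = (94 + 11/410)*(-1/134) = (38551/410)*(-1/134) = -38551/54940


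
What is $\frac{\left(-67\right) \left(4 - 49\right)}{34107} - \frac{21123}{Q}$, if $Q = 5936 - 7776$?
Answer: $\frac{241996587}{20918960} \approx 11.568$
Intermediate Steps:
$Q = -1840$ ($Q = 5936 - 7776 = -1840$)
$\frac{\left(-67\right) \left(4 - 49\right)}{34107} - \frac{21123}{Q} = \frac{\left(-67\right) \left(4 - 49\right)}{34107} - \frac{21123}{-1840} = \left(-67\right) \left(-45\right) \frac{1}{34107} - - \frac{21123}{1840} = 3015 \cdot \frac{1}{34107} + \frac{21123}{1840} = \frac{1005}{11369} + \frac{21123}{1840} = \frac{241996587}{20918960}$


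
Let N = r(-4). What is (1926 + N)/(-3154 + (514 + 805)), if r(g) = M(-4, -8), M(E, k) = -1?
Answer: -385/367 ≈ -1.0490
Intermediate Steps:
r(g) = -1
N = -1
(1926 + N)/(-3154 + (514 + 805)) = (1926 - 1)/(-3154 + (514 + 805)) = 1925/(-3154 + 1319) = 1925/(-1835) = 1925*(-1/1835) = -385/367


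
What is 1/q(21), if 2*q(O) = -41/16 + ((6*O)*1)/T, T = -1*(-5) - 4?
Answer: 32/1975 ≈ 0.016203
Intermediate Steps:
T = 1 (T = 5 - 4 = 1)
q(O) = -41/32 + 3*O (q(O) = (-41/16 + ((6*O)*1)/1)/2 = (-41*1/16 + (6*O)*1)/2 = (-41/16 + 6*O)/2 = -41/32 + 3*O)
1/q(21) = 1/(-41/32 + 3*21) = 1/(-41/32 + 63) = 1/(1975/32) = 32/1975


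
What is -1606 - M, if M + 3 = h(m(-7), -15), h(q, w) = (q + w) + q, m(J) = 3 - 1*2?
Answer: -1590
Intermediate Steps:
m(J) = 1 (m(J) = 3 - 2 = 1)
h(q, w) = w + 2*q
M = -16 (M = -3 + (-15 + 2*1) = -3 + (-15 + 2) = -3 - 13 = -16)
-1606 - M = -1606 - 1*(-16) = -1606 + 16 = -1590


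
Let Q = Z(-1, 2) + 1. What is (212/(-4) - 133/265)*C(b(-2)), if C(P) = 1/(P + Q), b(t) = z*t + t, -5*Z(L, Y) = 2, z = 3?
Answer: 14178/1961 ≈ 7.2300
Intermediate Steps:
Z(L, Y) = -⅖ (Z(L, Y) = -⅕*2 = -⅖)
Q = ⅗ (Q = -⅖ + 1 = ⅗ ≈ 0.60000)
b(t) = 4*t (b(t) = 3*t + t = 4*t)
C(P) = 1/(⅗ + P) (C(P) = 1/(P + ⅗) = 1/(⅗ + P))
(212/(-4) - 133/265)*C(b(-2)) = (212/(-4) - 133/265)*(5/(3 + 5*(4*(-2)))) = (212*(-¼) - 133*1/265)*(5/(3 + 5*(-8))) = (-53 - 133/265)*(5/(3 - 40)) = -14178/(53*(-37)) = -14178*(-1)/(53*37) = -14178/265*(-5/37) = 14178/1961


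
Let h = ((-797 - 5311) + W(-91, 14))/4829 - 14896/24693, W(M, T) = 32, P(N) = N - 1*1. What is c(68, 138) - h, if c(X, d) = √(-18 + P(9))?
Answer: 221967452/119242497 + I*√10 ≈ 1.8615 + 3.1623*I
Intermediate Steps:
P(N) = -1 + N (P(N) = N - 1 = -1 + N)
c(X, d) = I*√10 (c(X, d) = √(-18 + (-1 + 9)) = √(-18 + 8) = √(-10) = I*√10)
h = -221967452/119242497 (h = ((-797 - 5311) + 32)/4829 - 14896/24693 = (-6108 + 32)*(1/4829) - 14896*1/24693 = -6076*1/4829 - 14896/24693 = -6076/4829 - 14896/24693 = -221967452/119242497 ≈ -1.8615)
c(68, 138) - h = I*√10 - 1*(-221967452/119242497) = I*√10 + 221967452/119242497 = 221967452/119242497 + I*√10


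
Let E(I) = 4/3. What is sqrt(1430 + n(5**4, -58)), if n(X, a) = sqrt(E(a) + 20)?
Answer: sqrt(12870 + 24*sqrt(3))/3 ≈ 37.876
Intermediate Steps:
E(I) = 4/3 (E(I) = 4*(1/3) = 4/3)
n(X, a) = 8*sqrt(3)/3 (n(X, a) = sqrt(4/3 + 20) = sqrt(64/3) = 8*sqrt(3)/3)
sqrt(1430 + n(5**4, -58)) = sqrt(1430 + 8*sqrt(3)/3)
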